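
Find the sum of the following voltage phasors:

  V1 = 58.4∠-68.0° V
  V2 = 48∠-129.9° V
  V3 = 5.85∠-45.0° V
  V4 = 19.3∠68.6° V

Step 1 — Convert each phasor to rectangular form:
  V1 = 58.4·(cos(-68.0°) + j·sin(-68.0°)) = 21.88 - j54.15 V
  V2 = 48·(cos(-129.9°) + j·sin(-129.9°)) = -30.79 - j36.82 V
  V3 = 5.85·(cos(-45.0°) + j·sin(-45.0°)) = 4.137 - j4.137 V
  V4 = 19.3·(cos(68.6°) + j·sin(68.6°)) = 7.042 + j17.97 V
Step 2 — Sum components: V_total = 2.266 - j77.14 V.
Step 3 — Convert to polar: |V_total| = 77.17 V, ∠V_total = -88.3°.

V_total = 77.17∠-88.3° V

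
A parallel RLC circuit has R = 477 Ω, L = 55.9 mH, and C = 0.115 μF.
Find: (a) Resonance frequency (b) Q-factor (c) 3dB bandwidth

Step 1 — Resonance: ω₀ = 1/√(LC) = 1/√(0.0559·1.15e-07) = 1.247e+04 rad/s.
Step 2 — f₀ = ω₀/(2π) = 1985 Hz.
Step 3 — Parallel Q: Q = R/(ω₀L) = 477/(1.247e+04·0.0559) = 0.6842.
Step 4 — Bandwidth: Δω = ω₀/Q = 1.823e+04 rad/s; BW = Δω/(2π) = 2901 Hz.

(a) f₀ = 1985 Hz  (b) Q = 0.6842  (c) BW = 2901 Hz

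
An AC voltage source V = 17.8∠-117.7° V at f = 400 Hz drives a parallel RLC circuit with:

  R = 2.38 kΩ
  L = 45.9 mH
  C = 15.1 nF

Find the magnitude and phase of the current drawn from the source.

Step 1 — Angular frequency: ω = 2π·f = 2π·400 = 2513 rad/s.
Step 2 — Component impedances:
  R: Z = R = 2380 Ω
  L: Z = jωL = j·2513·0.0459 = 0 + j115.4 Ω
  C: Z = 1/(jωC) = -j/(ω·C) = 0 - j2.635e+04 Ω
Step 3 — Parallel combination: 1/Z_total = 1/R + 1/L + 1/C; Z_total = 5.627 + j115.6 Ω = 115.7∠87.2° Ω.
Step 4 — Source phasor: V = 17.8∠-117.7° V = -8.274 - j15.76 V.
Step 5 — Ohm's law: I = V / Z_total = (-8.274 - j15.76) / (5.627 + j115.6) = -0.1395 + j0.06479 A.
Step 6 — Convert to polar: |I| = 0.1538 A, ∠I = 155.1°.

I = 0.1538∠155.1° A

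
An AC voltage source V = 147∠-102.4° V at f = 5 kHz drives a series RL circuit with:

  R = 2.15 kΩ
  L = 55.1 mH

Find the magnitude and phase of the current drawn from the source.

Step 1 — Angular frequency: ω = 2π·f = 2π·5000 = 3.142e+04 rad/s.
Step 2 — Component impedances:
  R: Z = R = 2150 Ω
  L: Z = jωL = j·3.142e+04·0.0551 = 0 + j1731 Ω
Step 3 — Series combination: Z_total = R + L = 2150 + j1731 Ω = 2760∠38.8° Ω.
Step 4 — Source phasor: V = 147∠-102.4° V = -31.57 - j143.6 V.
Step 5 — Ohm's law: I = V / Z_total = (-31.57 - j143.6) / (2150 + j1731) = -0.04153 - j0.03334 A.
Step 6 — Convert to polar: |I| = 0.05326 A, ∠I = -141.2°.

I = 0.05326∠-141.2° A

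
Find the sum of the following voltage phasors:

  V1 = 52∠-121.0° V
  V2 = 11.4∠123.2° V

Step 1 — Convert each phasor to rectangular form:
  V1 = 52·(cos(-121.0°) + j·sin(-121.0°)) = -26.78 - j44.57 V
  V2 = 11.4·(cos(123.2°) + j·sin(123.2°)) = -6.242 + j9.539 V
Step 2 — Sum components: V_total = -33.02 - j35.03 V.
Step 3 — Convert to polar: |V_total| = 48.15 V, ∠V_total = -133.3°.

V_total = 48.15∠-133.3° V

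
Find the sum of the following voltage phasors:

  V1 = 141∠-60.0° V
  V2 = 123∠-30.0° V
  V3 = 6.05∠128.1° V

Step 1 — Convert each phasor to rectangular form:
  V1 = 141·(cos(-60.0°) + j·sin(-60.0°)) = 70.5 - j122.1 V
  V2 = 123·(cos(-30.0°) + j·sin(-30.0°)) = 106.5 - j61.5 V
  V3 = 6.05·(cos(128.1°) + j·sin(128.1°)) = -3.733 + j4.761 V
Step 2 — Sum components: V_total = 173.3 - j178.8 V.
Step 3 — Convert to polar: |V_total| = 249 V, ∠V_total = -45.9°.

V_total = 249∠-45.9° V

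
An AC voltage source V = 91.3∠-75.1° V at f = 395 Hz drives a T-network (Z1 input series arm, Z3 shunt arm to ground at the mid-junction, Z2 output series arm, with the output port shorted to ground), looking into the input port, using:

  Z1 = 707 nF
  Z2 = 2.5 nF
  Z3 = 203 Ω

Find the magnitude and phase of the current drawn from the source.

Step 1 — Angular frequency: ω = 2π·f = 2π·395 = 2482 rad/s.
Step 2 — Component impedances:
  Z1: Z = 1/(jωC) = -j/(ω·C) = 0 - j569.9 Ω
  Z2: Z = 1/(jωC) = -j/(ω·C) = 0 - j1.612e+05 Ω
  Z3: Z = R = 203 Ω
Step 3 — With the output port shorted to ground, the output series arm Z2 runs from the junction to ground; the shunt arm Z3 also runs from the junction to ground. They appear in parallel: Z3 || Z2 = 203 - j0.2557 Ω.
Step 4 — Series with input arm Z1: Z_in = Z1 + (Z3 || Z2) = 203 - j570.2 Ω = 605.2∠-70.4° Ω.
Step 5 — Source phasor: V = 91.3∠-75.1° V = 23.48 - j88.23 V.
Step 6 — Ohm's law: I = V / Z_total = (23.48 - j88.23) / (203 - j570.2) = 0.1503 - j0.01235 A.
Step 7 — Convert to polar: |I| = 0.1509 A, ∠I = -4.7°.

I = 0.1509∠-4.7° A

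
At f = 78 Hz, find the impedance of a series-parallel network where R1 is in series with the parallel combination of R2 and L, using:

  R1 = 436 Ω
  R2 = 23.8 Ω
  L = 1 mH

Step 1 — Angular frequency: ω = 2π·f = 2π·78 = 490.1 rad/s.
Step 2 — Component impedances:
  R1: Z = R = 436 Ω
  R2: Z = R = 23.8 Ω
  L: Z = jωL = j·490.1·0.001 = 0 + j0.4901 Ω
Step 3 — Parallel branch: R2 || L = 1/(1/R2 + 1/L) = 0.01009 + j0.4899 Ω.
Step 4 — Series with R1: Z_total = R1 + (R2 || L) = 436 + j0.4899 Ω = 436∠0.1° Ω.

Z = 436 + j0.4899 Ω = 436∠0.1° Ω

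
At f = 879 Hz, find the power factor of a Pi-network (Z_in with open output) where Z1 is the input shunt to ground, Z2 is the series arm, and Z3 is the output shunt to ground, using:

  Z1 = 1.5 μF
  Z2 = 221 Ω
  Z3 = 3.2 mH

Step 1 — Angular frequency: ω = 2π·f = 2π·879 = 5523 rad/s.
Step 2 — Component impedances:
  Z1: Z = 1/(jωC) = -j/(ω·C) = 0 - j120.7 Ω
  Z2: Z = R = 221 Ω
  Z3: Z = jωL = j·5523·0.0032 = 0 + j17.67 Ω
Step 3 — With open output, the series arm Z2 and the output shunt Z3 appear in series to ground: Z2 + Z3 = 221 + j17.67 Ω.
Step 4 — Parallel with input shunt Z1: Z_in = Z1 || (Z2 + Z3) = 54.16 - j95.46 Ω = 109.8∠-60.4° Ω.
Step 5 — Power factor: PF = cos(φ) = Re(Z)/|Z| = 54.158/109.75 = 0.4935.
Step 6 — Type: Im(Z) = -95.46 ⇒ leading (phase φ = -60.4°).

PF = 0.4935 (leading, φ = -60.4°)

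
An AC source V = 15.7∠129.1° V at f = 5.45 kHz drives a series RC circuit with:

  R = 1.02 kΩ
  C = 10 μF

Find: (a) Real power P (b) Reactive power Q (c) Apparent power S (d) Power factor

Step 1 — Angular frequency: ω = 2π·f = 2π·5450 = 3.424e+04 rad/s.
Step 2 — Component impedances:
  R: Z = R = 1020 Ω
  C: Z = 1/(jωC) = -j/(ω·C) = 0 - j2.92 Ω
Step 3 — Series combination: Z_total = R + C = 1020 - j2.92 Ω = 1020∠-0.2° Ω.
Step 4 — Source phasor: V = 15.7∠129.1° V = -9.902 + j12.18 V.
Step 5 — Current: I = V / Z = -0.009742 + j0.01192 A = 0.01539∠129.3° A.
Step 6 — Complex power: S = V·I* = 0.2417 - j0.0006919 VA.
Step 7 — Real power: P = Re(S) = 0.2417 W.
Step 8 — Reactive power: Q = Im(S) = -0.0006919 VAR.
Step 9 — Apparent power: |S| = 0.2417 VA.
Step 10 — Power factor: PF = P/|S| = 1 (leading).

(a) P = 0.2417 W  (b) Q = -0.0006919 VAR  (c) S = 0.2417 VA  (d) PF = 1 (leading)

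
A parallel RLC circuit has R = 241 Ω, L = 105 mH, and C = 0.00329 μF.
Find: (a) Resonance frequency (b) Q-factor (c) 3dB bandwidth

Step 1 — Resonance: ω₀ = 1/√(LC) = 1/√(0.105·3.29e-09) = 5.38e+04 rad/s.
Step 2 — f₀ = ω₀/(2π) = 8563 Hz.
Step 3 — Parallel Q: Q = R/(ω₀L) = 241/(5.38e+04·0.105) = 0.04266.
Step 4 — Bandwidth: Δω = ω₀/Q = 1.261e+06 rad/s; BW = Δω/(2π) = 2.007e+05 Hz.

(a) f₀ = 8563 Hz  (b) Q = 0.04266  (c) BW = 2.007e+05 Hz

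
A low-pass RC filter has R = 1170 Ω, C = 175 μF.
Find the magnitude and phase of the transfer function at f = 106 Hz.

Step 1 — Angular frequency: ω = 2π·106 = 666 rad/s.
Step 2 — Transfer function: H(jω) = 1/(1 + jωRC).
Step 3 — Denominator: 1 + jωRC = 1 + j·666·1170·0.000175 = 1 + j136.4.
Step 4 — H = 5.377e-05 - j0.007333.
Step 5 — Magnitude: |H| = 0.007333 (-42.7 dB); phase: φ = -89.6°.

|H| = 0.007333 (-42.7 dB), φ = -89.6°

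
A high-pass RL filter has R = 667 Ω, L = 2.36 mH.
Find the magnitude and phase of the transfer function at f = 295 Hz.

Step 1 — Angular frequency: ω = 2π·295 = 1854 rad/s.
Step 2 — Transfer function: H(jω) = jωL/(R + jωL).
Step 3 — Numerator jωL = j·4.374; denominator R + jωL = 667 + j4.374.
Step 4 — H = 4.301e-05 + j0.006558.
Step 5 — Magnitude: |H| = 0.006558 (-43.7 dB); phase: φ = 89.6°.

|H| = 0.006558 (-43.7 dB), φ = 89.6°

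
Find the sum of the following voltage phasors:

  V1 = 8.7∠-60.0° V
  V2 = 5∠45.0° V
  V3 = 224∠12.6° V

Step 1 — Convert each phasor to rectangular form:
  V1 = 8.7·(cos(-60.0°) + j·sin(-60.0°)) = 4.35 - j7.534 V
  V2 = 5·(cos(45.0°) + j·sin(45.0°)) = 3.536 + j3.536 V
  V3 = 224·(cos(12.6°) + j·sin(12.6°)) = 218.6 + j48.86 V
Step 2 — Sum components: V_total = 226.5 + j44.87 V.
Step 3 — Convert to polar: |V_total| = 230.9 V, ∠V_total = 11.2°.

V_total = 230.9∠11.2° V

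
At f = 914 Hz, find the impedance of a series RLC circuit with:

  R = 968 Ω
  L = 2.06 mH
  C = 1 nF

Step 1 — Angular frequency: ω = 2π·f = 2π·914 = 5743 rad/s.
Step 2 — Component impedances:
  R: Z = R = 968 Ω
  L: Z = jωL = j·5743·0.00206 = 0 + j11.83 Ω
  C: Z = 1/(jωC) = -j/(ω·C) = 0 - j1.741e+05 Ω
Step 3 — Series combination: Z_total = R + L + C = 968 - j1.741e+05 Ω = 1.741e+05∠-89.7° Ω.

Z = 968 - j1.741e+05 Ω = 1.741e+05∠-89.7° Ω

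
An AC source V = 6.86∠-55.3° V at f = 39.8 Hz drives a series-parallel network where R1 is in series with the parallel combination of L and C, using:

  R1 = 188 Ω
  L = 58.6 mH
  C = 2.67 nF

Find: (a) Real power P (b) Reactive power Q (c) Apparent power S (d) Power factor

Step 1 — Angular frequency: ω = 2π·f = 2π·39.8 = 250.1 rad/s.
Step 2 — Component impedances:
  R1: Z = R = 188 Ω
  L: Z = jωL = j·250.1·0.0586 = 0 + j14.65 Ω
  C: Z = 1/(jωC) = -j/(ω·C) = 0 - j1.498e+06 Ω
Step 3 — Parallel branch: L || C = 1/(1/L + 1/C) = 0 + j14.65 Ω.
Step 4 — Series with R1: Z_total = R1 + (L || C) = 188 + j14.65 Ω = 188.6∠4.5° Ω.
Step 5 — Source phasor: V = 6.86∠-55.3° V = 3.905 - j5.64 V.
Step 6 — Current: I = V / Z = 0.01832 - j0.03143 A = 0.03638∠-59.8° A.
Step 7 — Complex power: S = V·I* = 0.2488 + j0.01939 VA.
Step 8 — Real power: P = Re(S) = 0.2488 W.
Step 9 — Reactive power: Q = Im(S) = 0.01939 VAR.
Step 10 — Apparent power: |S| = 0.2496 VA.
Step 11 — Power factor: PF = P/|S| = 0.997 (lagging).

(a) P = 0.2488 W  (b) Q = 0.01939 VAR  (c) S = 0.2496 VA  (d) PF = 0.997 (lagging)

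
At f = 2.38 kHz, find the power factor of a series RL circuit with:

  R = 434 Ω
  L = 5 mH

Step 1 — Angular frequency: ω = 2π·f = 2π·2380 = 1.495e+04 rad/s.
Step 2 — Component impedances:
  R: Z = R = 434 Ω
  L: Z = jωL = j·1.495e+04·0.005 = 0 + j74.77 Ω
Step 3 — Series combination: Z_total = R + L = 434 + j74.77 Ω = 440.4∠9.8° Ω.
Step 4 — Power factor: PF = cos(φ) = Re(Z)/|Z| = 434/440.4 = 0.9855.
Step 5 — Type: Im(Z) = 74.77 ⇒ lagging (phase φ = 9.8°).

PF = 0.9855 (lagging, φ = 9.8°)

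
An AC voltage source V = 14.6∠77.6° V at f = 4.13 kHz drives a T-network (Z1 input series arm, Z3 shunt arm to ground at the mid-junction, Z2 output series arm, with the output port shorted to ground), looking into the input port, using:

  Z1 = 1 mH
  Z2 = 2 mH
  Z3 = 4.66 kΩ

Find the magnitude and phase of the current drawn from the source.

Step 1 — Angular frequency: ω = 2π·f = 2π·4130 = 2.595e+04 rad/s.
Step 2 — Component impedances:
  Z1: Z = jωL = j·2.595e+04·0.001 = 0 + j25.95 Ω
  Z2: Z = jωL = j·2.595e+04·0.002 = 0 + j51.9 Ω
  Z3: Z = R = 4660 Ω
Step 3 — With the output port shorted to ground, the output series arm Z2 runs from the junction to ground; the shunt arm Z3 also runs from the junction to ground. They appear in parallel: Z3 || Z2 = 0.5779 + j51.89 Ω.
Step 4 — Series with input arm Z1: Z_in = Z1 + (Z3 || Z2) = 0.5779 + j77.84 Ω = 77.84∠89.6° Ω.
Step 5 — Source phasor: V = 14.6∠77.6° V = 3.135 + j14.26 V.
Step 6 — Ohm's law: I = V / Z_total = (3.135 + j14.26) / (0.5779 + j77.84) = 0.1835 - j0.03891 A.
Step 7 — Convert to polar: |I| = 0.1876 A, ∠I = -12.0°.

I = 0.1876∠-12.0° A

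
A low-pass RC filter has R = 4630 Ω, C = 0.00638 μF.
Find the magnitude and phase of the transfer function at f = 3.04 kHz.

Step 1 — Angular frequency: ω = 2π·3040 = 1.91e+04 rad/s.
Step 2 — Transfer function: H(jω) = 1/(1 + jωRC).
Step 3 — Denominator: 1 + jωRC = 1 + j·1.91e+04·4630·6.38e-09 = 1 + j0.5642.
Step 4 — H = 0.7585 - j0.428.
Step 5 — Magnitude: |H| = 0.8709 (-1.2 dB); phase: φ = -29.4°.

|H| = 0.8709 (-1.2 dB), φ = -29.4°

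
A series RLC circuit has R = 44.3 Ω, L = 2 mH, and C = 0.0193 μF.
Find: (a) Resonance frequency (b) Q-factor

Step 1 — Resonance condition Im(Z)=0 gives ω₀ = 1/√(LC).
Step 2 — ω₀ = 1/√(0.002·1.93e-08) = 1.61e+05 rad/s.
Step 3 — f₀ = ω₀/(2π) = 2.562e+04 Hz.
Step 4 — Series Q: Q = ω₀L/R = 1.61e+05·0.002/44.3 = 7.267.

(a) f₀ = 2.562e+04 Hz  (b) Q = 7.267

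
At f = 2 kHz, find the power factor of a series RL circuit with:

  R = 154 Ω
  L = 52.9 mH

Step 1 — Angular frequency: ω = 2π·f = 2π·2000 = 1.257e+04 rad/s.
Step 2 — Component impedances:
  R: Z = R = 154 Ω
  L: Z = jωL = j·1.257e+04·0.0529 = 0 + j664.8 Ω
Step 3 — Series combination: Z_total = R + L = 154 + j664.8 Ω = 682.4∠77.0° Ω.
Step 4 — Power factor: PF = cos(φ) = Re(Z)/|Z| = 154/682.4 = 0.2257.
Step 5 — Type: Im(Z) = 664.8 ⇒ lagging (phase φ = 77.0°).

PF = 0.2257 (lagging, φ = 77.0°)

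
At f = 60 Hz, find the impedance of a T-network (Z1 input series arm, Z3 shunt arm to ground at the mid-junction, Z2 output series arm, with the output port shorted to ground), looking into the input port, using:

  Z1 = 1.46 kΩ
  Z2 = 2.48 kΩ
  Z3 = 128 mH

Step 1 — Angular frequency: ω = 2π·f = 2π·60 = 377 rad/s.
Step 2 — Component impedances:
  Z1: Z = R = 1460 Ω
  Z2: Z = R = 2480 Ω
  Z3: Z = jωL = j·377·0.128 = 0 + j48.25 Ω
Step 3 — With the output port shorted to ground, the output series arm Z2 runs from the junction to ground; the shunt arm Z3 also runs from the junction to ground. They appear in parallel: Z3 || Z2 = 0.9386 + j48.24 Ω.
Step 4 — Series with input arm Z1: Z_in = Z1 + (Z3 || Z2) = 1461 + j48.24 Ω = 1462∠1.9° Ω.

Z = 1461 + j48.24 Ω = 1462∠1.9° Ω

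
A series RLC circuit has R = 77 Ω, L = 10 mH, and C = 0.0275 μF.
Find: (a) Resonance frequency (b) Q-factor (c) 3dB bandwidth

Step 1 — Resonance: ω₀ = 1/√(LC) = 1/√(0.01·2.75e-08) = 6.03e+04 rad/s.
Step 2 — f₀ = ω₀/(2π) = 9597 Hz.
Step 3 — Series Q: Q = ω₀L/R = 6.03e+04·0.01/77 = 7.831.
Step 4 — Bandwidth: Δω = ω₀/Q = 7700 rad/s; BW = Δω/(2π) = 1225 Hz.

(a) f₀ = 9597 Hz  (b) Q = 7.831  (c) BW = 1225 Hz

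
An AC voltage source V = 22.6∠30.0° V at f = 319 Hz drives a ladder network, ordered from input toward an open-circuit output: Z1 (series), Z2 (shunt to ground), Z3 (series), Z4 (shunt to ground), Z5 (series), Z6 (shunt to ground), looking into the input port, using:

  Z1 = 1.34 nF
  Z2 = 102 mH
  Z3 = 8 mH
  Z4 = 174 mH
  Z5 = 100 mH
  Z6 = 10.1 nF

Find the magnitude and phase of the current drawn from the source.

Step 1 — Angular frequency: ω = 2π·f = 2π·319 = 2004 rad/s.
Step 2 — Component impedances:
  Z1: Z = 1/(jωC) = -j/(ω·C) = 0 - j3.723e+05 Ω
  Z2: Z = jωL = j·2004·0.102 = 0 + j204.4 Ω
  Z3: Z = jωL = j·2004·0.008 = 0 + j16.03 Ω
  Z4: Z = jωL = j·2004·0.174 = 0 + j348.8 Ω
  Z5: Z = jωL = j·2004·0.1 = 0 + j200.4 Ω
  Z6: Z = 1/(jωC) = -j/(ω·C) = 0 - j4.94e+04 Ω
Step 3 — Ladder network (open output): work backward from the far end, alternating series and parallel combinations. Z_in = 0 - j3.722e+05 Ω = 3.722e+05∠-90.0° Ω.
Step 4 — Source phasor: V = 22.6∠30.0° V = 19.57 + j11.3 V.
Step 5 — Ohm's law: I = V / Z_total = (19.57 + j11.3) / (0 - j3.722e+05) = -3.036e-05 + j5.259e-05 A.
Step 6 — Convert to polar: |I| = 6.072e-05 A, ∠I = 120.0°.

I = 6.072e-05∠120.0° A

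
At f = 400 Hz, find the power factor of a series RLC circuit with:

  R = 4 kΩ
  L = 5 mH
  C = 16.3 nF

Step 1 — Angular frequency: ω = 2π·f = 2π·400 = 2513 rad/s.
Step 2 — Component impedances:
  R: Z = R = 4000 Ω
  L: Z = jωL = j·2513·0.005 = 0 + j12.57 Ω
  C: Z = 1/(jωC) = -j/(ω·C) = 0 - j2.441e+04 Ω
Step 3 — Series combination: Z_total = R + L + C = 4000 - j2.44e+04 Ω = 2.472e+04∠-80.7° Ω.
Step 4 — Power factor: PF = cos(φ) = Re(Z)/|Z| = 4000/2.472e+04 = 0.1618.
Step 5 — Type: Im(Z) = -2.44e+04 ⇒ leading (phase φ = -80.7°).

PF = 0.1618 (leading, φ = -80.7°)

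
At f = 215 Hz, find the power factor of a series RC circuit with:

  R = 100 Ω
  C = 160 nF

Step 1 — Angular frequency: ω = 2π·f = 2π·215 = 1351 rad/s.
Step 2 — Component impedances:
  R: Z = R = 100 Ω
  C: Z = 1/(jωC) = -j/(ω·C) = 0 - j4627 Ω
Step 3 — Series combination: Z_total = R + C = 100 - j4627 Ω = 4628∠-88.8° Ω.
Step 4 — Power factor: PF = cos(φ) = Re(Z)/|Z| = 100/4628 = 0.02161.
Step 5 — Type: Im(Z) = -4627 ⇒ leading (phase φ = -88.8°).

PF = 0.02161 (leading, φ = -88.8°)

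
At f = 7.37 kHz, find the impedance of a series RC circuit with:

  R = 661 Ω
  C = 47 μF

Step 1 — Angular frequency: ω = 2π·f = 2π·7370 = 4.631e+04 rad/s.
Step 2 — Component impedances:
  R: Z = R = 661 Ω
  C: Z = 1/(jωC) = -j/(ω·C) = 0 - j0.4595 Ω
Step 3 — Series combination: Z_total = R + C = 661 - j0.4595 Ω = 661∠-0.0° Ω.

Z = 661 - j0.4595 Ω = 661∠-0.0° Ω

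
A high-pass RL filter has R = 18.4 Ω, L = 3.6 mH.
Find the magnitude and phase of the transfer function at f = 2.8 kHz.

Step 1 — Angular frequency: ω = 2π·2800 = 1.759e+04 rad/s.
Step 2 — Transfer function: H(jω) = jωL/(R + jωL).
Step 3 — Numerator jωL = j·63.33; denominator R + jωL = 18.4 + j63.33.
Step 4 — H = 0.9222 + j0.2679.
Step 5 — Magnitude: |H| = 0.9603 (-0.4 dB); phase: φ = 16.2°.

|H| = 0.9603 (-0.4 dB), φ = 16.2°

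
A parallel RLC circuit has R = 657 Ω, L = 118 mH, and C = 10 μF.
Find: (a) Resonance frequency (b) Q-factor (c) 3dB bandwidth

Step 1 — Resonance: ω₀ = 1/√(LC) = 1/√(0.118·1e-05) = 920.6 rad/s.
Step 2 — f₀ = ω₀/(2π) = 146.5 Hz.
Step 3 — Parallel Q: Q = R/(ω₀L) = 657/(920.6·0.118) = 6.048.
Step 4 — Bandwidth: Δω = ω₀/Q = 152.2 rad/s; BW = Δω/(2π) = 24.22 Hz.

(a) f₀ = 146.5 Hz  (b) Q = 6.048  (c) BW = 24.22 Hz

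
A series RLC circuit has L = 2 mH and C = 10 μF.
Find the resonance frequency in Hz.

Step 1 — Resonance condition Im(Z)=0 gives ω₀ = 1/√(LC).
Step 2 — ω₀ = 1/√(0.002·1e-05) = 7071 rad/s.
Step 3 — f₀ = ω₀/(2π) = 1125 Hz.

f₀ = 1125 Hz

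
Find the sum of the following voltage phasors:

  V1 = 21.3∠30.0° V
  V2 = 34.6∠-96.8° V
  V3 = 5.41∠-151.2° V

Step 1 — Convert each phasor to rectangular form:
  V1 = 21.3·(cos(30.0°) + j·sin(30.0°)) = 18.45 + j10.65 V
  V2 = 34.6·(cos(-96.8°) + j·sin(-96.8°)) = -4.097 - j34.36 V
  V3 = 5.41·(cos(-151.2°) + j·sin(-151.2°)) = -4.741 - j2.606 V
Step 2 — Sum components: V_total = 9.609 - j26.31 V.
Step 3 — Convert to polar: |V_total| = 28.01 V, ∠V_total = -69.9°.

V_total = 28.01∠-69.9° V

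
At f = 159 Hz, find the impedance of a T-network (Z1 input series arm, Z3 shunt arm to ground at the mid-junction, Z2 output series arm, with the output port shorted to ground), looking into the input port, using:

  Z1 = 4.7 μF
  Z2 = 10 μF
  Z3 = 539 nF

Step 1 — Angular frequency: ω = 2π·f = 2π·159 = 999 rad/s.
Step 2 — Component impedances:
  Z1: Z = 1/(jωC) = -j/(ω·C) = 0 - j213 Ω
  Z2: Z = 1/(jωC) = -j/(ω·C) = 0 - j100.1 Ω
  Z3: Z = 1/(jωC) = -j/(ω·C) = 0 - j1857 Ω
Step 3 — With the output port shorted to ground, the output series arm Z2 runs from the junction to ground; the shunt arm Z3 also runs from the junction to ground. They appear in parallel: Z3 || Z2 = 0 - j94.98 Ω.
Step 4 — Series with input arm Z1: Z_in = Z1 + (Z3 || Z2) = 0 - j308 Ω = 308∠-90.0° Ω.

Z = 0 - j308 Ω = 308∠-90.0° Ω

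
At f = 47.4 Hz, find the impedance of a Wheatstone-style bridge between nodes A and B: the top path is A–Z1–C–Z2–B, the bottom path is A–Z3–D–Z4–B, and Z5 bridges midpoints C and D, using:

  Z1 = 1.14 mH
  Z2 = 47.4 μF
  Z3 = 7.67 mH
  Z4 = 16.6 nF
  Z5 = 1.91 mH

Step 1 — Angular frequency: ω = 2π·f = 2π·47.4 = 297.8 rad/s.
Step 2 — Component impedances:
  Z1: Z = jωL = j·297.8·0.00114 = 0 + j0.3395 Ω
  Z2: Z = 1/(jωC) = -j/(ω·C) = 0 - j70.84 Ω
  Z3: Z = jωL = j·297.8·0.00767 = 0 + j2.284 Ω
  Z4: Z = 1/(jωC) = -j/(ω·C) = 0 - j2.023e+05 Ω
  Z5: Z = jωL = j·297.8·0.00191 = 0 + j0.5688 Ω
Step 3 — Bridge requires nodal analysis (the Z5 bridge couples midpoints C and D, so the two paths cannot be reduced to a simple series/parallel combination). Setting node B to ground and injecting 1 A at node A, the 3-node admittance system at A, C, D solves to V_A = Z_AB = 0 - j70.51 Ω = 70.51∠-90.0° Ω.

Z = 0 - j70.51 Ω = 70.51∠-90.0° Ω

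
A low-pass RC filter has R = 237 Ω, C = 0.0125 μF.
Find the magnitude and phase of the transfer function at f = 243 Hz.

Step 1 — Angular frequency: ω = 2π·243 = 1527 rad/s.
Step 2 — Transfer function: H(jω) = 1/(1 + jωRC).
Step 3 — Denominator: 1 + jωRC = 1 + j·1527·237·1.25e-08 = 1 + j0.004523.
Step 4 — H = 1 - j0.004523.
Step 5 — Magnitude: |H| = 1 (-0.0 dB); phase: φ = -0.3°.

|H| = 1 (-0.0 dB), φ = -0.3°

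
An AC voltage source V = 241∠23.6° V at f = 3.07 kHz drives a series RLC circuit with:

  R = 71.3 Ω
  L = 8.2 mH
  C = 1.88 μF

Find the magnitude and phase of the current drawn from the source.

Step 1 — Angular frequency: ω = 2π·f = 2π·3070 = 1.929e+04 rad/s.
Step 2 — Component impedances:
  R: Z = R = 71.3 Ω
  L: Z = jωL = j·1.929e+04·0.0082 = 0 + j158.2 Ω
  C: Z = 1/(jωC) = -j/(ω·C) = 0 - j27.58 Ω
Step 3 — Series combination: Z_total = R + L + C = 71.3 + j130.6 Ω = 148.8∠61.4° Ω.
Step 4 — Source phasor: V = 241∠23.6° V = 220.8 + j96.48 V.
Step 5 — Ohm's law: I = V / Z_total = (220.8 + j96.48) / (71.3 + j130.6) = 1.28 - j0.992 A.
Step 6 — Convert to polar: |I| = 1.62 A, ∠I = -37.8°.

I = 1.62∠-37.8° A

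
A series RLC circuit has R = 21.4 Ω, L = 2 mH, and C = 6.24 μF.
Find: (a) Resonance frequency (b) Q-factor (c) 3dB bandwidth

Step 1 — Resonance: ω₀ = 1/√(LC) = 1/√(0.002·6.24e-06) = 8951 rad/s.
Step 2 — f₀ = ω₀/(2π) = 1425 Hz.
Step 3 — Series Q: Q = ω₀L/R = 8951·0.002/21.4 = 0.8366.
Step 4 — Bandwidth: Δω = ω₀/Q = 1.07e+04 rad/s; BW = Δω/(2π) = 1703 Hz.

(a) f₀ = 1425 Hz  (b) Q = 0.8366  (c) BW = 1703 Hz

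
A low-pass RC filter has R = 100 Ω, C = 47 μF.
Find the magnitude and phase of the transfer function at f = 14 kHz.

Step 1 — Angular frequency: ω = 2π·1.4e+04 = 8.796e+04 rad/s.
Step 2 — Transfer function: H(jω) = 1/(1 + jωRC).
Step 3 — Denominator: 1 + jωRC = 1 + j·8.796e+04·100·4.7e-05 = 1 + j413.4.
Step 4 — H = 5.85e-06 - j0.002419.
Step 5 — Magnitude: |H| = 0.002419 (-52.3 dB); phase: φ = -89.9°.

|H| = 0.002419 (-52.3 dB), φ = -89.9°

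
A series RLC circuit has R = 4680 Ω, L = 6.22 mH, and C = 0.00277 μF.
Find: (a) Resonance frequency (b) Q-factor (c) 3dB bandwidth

Step 1 — Resonance: ω₀ = 1/√(LC) = 1/√(0.00622·2.77e-09) = 2.409e+05 rad/s.
Step 2 — f₀ = ω₀/(2π) = 3.834e+04 Hz.
Step 3 — Series Q: Q = ω₀L/R = 2.409e+05·0.00622/4680 = 0.3202.
Step 4 — Bandwidth: Δω = ω₀/Q = 7.524e+05 rad/s; BW = Δω/(2π) = 1.198e+05 Hz.

(a) f₀ = 3.834e+04 Hz  (b) Q = 0.3202  (c) BW = 1.198e+05 Hz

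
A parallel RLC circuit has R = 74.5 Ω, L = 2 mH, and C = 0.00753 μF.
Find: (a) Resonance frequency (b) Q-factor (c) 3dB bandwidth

Step 1 — Resonance: ω₀ = 1/√(LC) = 1/√(0.002·7.53e-09) = 2.577e+05 rad/s.
Step 2 — f₀ = ω₀/(2π) = 4.101e+04 Hz.
Step 3 — Parallel Q: Q = R/(ω₀L) = 74.5/(2.577e+05·0.002) = 0.1446.
Step 4 — Bandwidth: Δω = ω₀/Q = 1.783e+06 rad/s; BW = Δω/(2π) = 2.837e+05 Hz.

(a) f₀ = 4.101e+04 Hz  (b) Q = 0.1446  (c) BW = 2.837e+05 Hz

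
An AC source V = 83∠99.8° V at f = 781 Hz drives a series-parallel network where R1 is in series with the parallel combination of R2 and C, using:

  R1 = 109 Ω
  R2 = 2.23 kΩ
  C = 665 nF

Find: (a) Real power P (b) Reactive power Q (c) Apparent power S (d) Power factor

Step 1 — Angular frequency: ω = 2π·f = 2π·781 = 4907 rad/s.
Step 2 — Component impedances:
  R1: Z = R = 109 Ω
  R2: Z = R = 2230 Ω
  C: Z = 1/(jωC) = -j/(ω·C) = 0 - j306.4 Ω
Step 3 — Parallel branch: R2 || C = 1/(1/R2 + 1/C) = 41.33 - j300.8 Ω.
Step 4 — Series with R1: Z_total = R1 + (R2 || C) = 150.3 - j300.8 Ω = 336.2∠-63.4° Ω.
Step 5 — Source phasor: V = 83∠99.8° V = -14.13 + j81.79 V.
Step 6 — Current: I = V / Z = -0.2364 + j0.07117 A = 0.2468∠163.2° A.
Step 7 — Complex power: S = V·I* = 9.16 - j18.33 VA.
Step 8 — Real power: P = Re(S) = 9.16 W.
Step 9 — Reactive power: Q = Im(S) = -18.33 VAR.
Step 10 — Apparent power: |S| = 20.49 VA.
Step 11 — Power factor: PF = P/|S| = 0.4471 (leading).

(a) P = 9.16 W  (b) Q = -18.33 VAR  (c) S = 20.49 VA  (d) PF = 0.4471 (leading)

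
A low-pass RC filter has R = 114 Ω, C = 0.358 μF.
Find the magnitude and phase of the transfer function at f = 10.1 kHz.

Step 1 — Angular frequency: ω = 2π·1.01e+04 = 6.346e+04 rad/s.
Step 2 — Transfer function: H(jω) = 1/(1 + jωRC).
Step 3 — Denominator: 1 + jωRC = 1 + j·6.346e+04·114·3.58e-07 = 1 + j2.59.
Step 4 — H = 0.1297 - j0.336.
Step 5 — Magnitude: |H| = 0.3602 (-8.9 dB); phase: φ = -68.9°.

|H| = 0.3602 (-8.9 dB), φ = -68.9°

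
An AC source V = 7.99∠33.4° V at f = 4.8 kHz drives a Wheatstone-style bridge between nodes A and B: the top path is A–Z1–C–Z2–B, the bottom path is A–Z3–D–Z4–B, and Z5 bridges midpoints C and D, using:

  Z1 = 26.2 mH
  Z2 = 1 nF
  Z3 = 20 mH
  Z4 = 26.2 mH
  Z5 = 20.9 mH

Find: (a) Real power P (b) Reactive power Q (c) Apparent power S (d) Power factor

Step 1 — Angular frequency: ω = 2π·f = 2π·4800 = 3.016e+04 rad/s.
Step 2 — Component impedances:
  Z1: Z = jωL = j·3.016e+04·0.0262 = 0 + j790.2 Ω
  Z2: Z = 1/(jωC) = -j/(ω·C) = 0 - j3.316e+04 Ω
  Z3: Z = jωL = j·3.016e+04·0.02 = 0 + j603.2 Ω
  Z4: Z = jωL = j·3.016e+04·0.0262 = 0 + j790.2 Ω
  Z5: Z = jωL = j·3.016e+04·0.0209 = 0 + j630.3 Ω
Step 3 — Bridge requires nodal analysis (the Z5 bridge couples midpoints C and D, so the two paths cannot be reduced to a simple series/parallel combination). Setting node B to ground and injecting 1 A at node A, the 3-node admittance system at A, C, D solves to V_A = Z_AB = 0 + j1244 Ω = 1244∠90.0° Ω.
Step 4 — Source phasor: V = 7.99∠33.4° V = 6.67 + j4.398 V.
Step 5 — Current: I = V / Z = 0.003537 - j0.005364 A = 0.006425∠-56.6° A.
Step 6 — Complex power: S = V·I* = 0 + j0.05134 VA.
Step 7 — Real power: P = Re(S) = 0 W.
Step 8 — Reactive power: Q = Im(S) = 0.05134 VAR.
Step 9 — Apparent power: |S| = 0.05134 VA.
Step 10 — Power factor: PF = P/|S| = 0 (lagging).

(a) P = 0 W  (b) Q = 0.05134 VAR  (c) S = 0.05134 VA  (d) PF = 0 (lagging)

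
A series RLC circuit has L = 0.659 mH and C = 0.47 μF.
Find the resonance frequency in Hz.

Step 1 — Resonance condition Im(Z)=0 gives ω₀ = 1/√(LC).
Step 2 — ω₀ = 1/√(0.000659·4.7e-07) = 5.682e+04 rad/s.
Step 3 — f₀ = ω₀/(2π) = 9043 Hz.

f₀ = 9043 Hz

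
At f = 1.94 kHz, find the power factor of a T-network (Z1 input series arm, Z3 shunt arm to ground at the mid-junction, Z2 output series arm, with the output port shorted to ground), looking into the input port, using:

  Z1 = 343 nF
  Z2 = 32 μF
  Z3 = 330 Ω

Step 1 — Angular frequency: ω = 2π·f = 2π·1940 = 1.219e+04 rad/s.
Step 2 — Component impedances:
  Z1: Z = 1/(jωC) = -j/(ω·C) = 0 - j239.2 Ω
  Z2: Z = 1/(jωC) = -j/(ω·C) = 0 - j2.564 Ω
  Z3: Z = R = 330 Ω
Step 3 — With the output port shorted to ground, the output series arm Z2 runs from the junction to ground; the shunt arm Z3 also runs from the junction to ground. They appear in parallel: Z3 || Z2 = 0.01992 - j2.564 Ω.
Step 4 — Series with input arm Z1: Z_in = Z1 + (Z3 || Z2) = 0.01992 - j241.7 Ω = 241.7∠-90.0° Ω.
Step 5 — Power factor: PF = cos(φ) = Re(Z)/|Z| = 0.0199158/241.743 = 8.238e-05.
Step 6 — Type: Im(Z) = -241.7 ⇒ leading (phase φ = -90.0°).

PF = 8.238e-05 (leading, φ = -90.0°)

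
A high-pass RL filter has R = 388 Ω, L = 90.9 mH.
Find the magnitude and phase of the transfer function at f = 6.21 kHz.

Step 1 — Angular frequency: ω = 2π·6210 = 3.902e+04 rad/s.
Step 2 — Transfer function: H(jω) = jωL/(R + jωL).
Step 3 — Numerator jωL = j·3547; denominator R + jωL = 388 + j3547.
Step 4 — H = 0.9882 + j0.1081.
Step 5 — Magnitude: |H| = 0.9941 (-0.1 dB); phase: φ = 6.2°.

|H| = 0.9941 (-0.1 dB), φ = 6.2°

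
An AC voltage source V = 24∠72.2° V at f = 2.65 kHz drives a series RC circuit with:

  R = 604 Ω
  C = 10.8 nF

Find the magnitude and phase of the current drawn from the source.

Step 1 — Angular frequency: ω = 2π·f = 2π·2650 = 1.665e+04 rad/s.
Step 2 — Component impedances:
  R: Z = R = 604 Ω
  C: Z = 1/(jωC) = -j/(ω·C) = 0 - j5561 Ω
Step 3 — Series combination: Z_total = R + C = 604 - j5561 Ω = 5594∠-83.8° Ω.
Step 4 — Source phasor: V = 24∠72.2° V = 7.337 + j22.85 V.
Step 5 — Ohm's law: I = V / Z_total = (7.337 + j22.85) / (604 - j5561) = -0.00392 + j0.001745 A.
Step 6 — Convert to polar: |I| = 0.004291 A, ∠I = 156.0°.

I = 0.004291∠156.0° A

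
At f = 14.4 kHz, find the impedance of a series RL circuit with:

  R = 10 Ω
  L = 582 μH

Step 1 — Angular frequency: ω = 2π·f = 2π·1.44e+04 = 9.048e+04 rad/s.
Step 2 — Component impedances:
  R: Z = R = 10 Ω
  L: Z = jωL = j·9.048e+04·0.000582 = 0 + j52.66 Ω
Step 3 — Series combination: Z_total = R + L = 10 + j52.66 Ω = 53.6∠79.2° Ω.

Z = 10 + j52.66 Ω = 53.6∠79.2° Ω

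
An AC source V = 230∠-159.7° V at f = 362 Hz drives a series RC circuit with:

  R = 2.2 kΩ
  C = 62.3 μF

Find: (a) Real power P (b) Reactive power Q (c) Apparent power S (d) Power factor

Step 1 — Angular frequency: ω = 2π·f = 2π·362 = 2275 rad/s.
Step 2 — Component impedances:
  R: Z = R = 2200 Ω
  C: Z = 1/(jωC) = -j/(ω·C) = 0 - j7.057 Ω
Step 3 — Series combination: Z_total = R + C = 2200 - j7.057 Ω = 2200∠-0.2° Ω.
Step 4 — Source phasor: V = 230∠-159.7° V = -215.7 - j79.8 V.
Step 5 — Current: I = V / Z = -0.09793 - j0.03658 A = 0.1045∠-159.5° A.
Step 6 — Complex power: S = V·I* = 24.05 - j0.07713 VA.
Step 7 — Real power: P = Re(S) = 24.05 W.
Step 8 — Reactive power: Q = Im(S) = -0.07713 VAR.
Step 9 — Apparent power: |S| = 24.05 VA.
Step 10 — Power factor: PF = P/|S| = 1 (leading).

(a) P = 24.05 W  (b) Q = -0.07713 VAR  (c) S = 24.05 VA  (d) PF = 1 (leading)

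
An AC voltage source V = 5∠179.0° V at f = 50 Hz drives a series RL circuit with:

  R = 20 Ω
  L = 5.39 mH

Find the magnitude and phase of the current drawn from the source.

Step 1 — Angular frequency: ω = 2π·f = 2π·50 = 314.2 rad/s.
Step 2 — Component impedances:
  R: Z = R = 20 Ω
  L: Z = jωL = j·314.2·0.00539 = 0 + j1.693 Ω
Step 3 — Series combination: Z_total = R + L = 20 + j1.693 Ω = 20.07∠4.8° Ω.
Step 4 — Source phasor: V = 5∠179.0° V = -4.999 + j0.08726 V.
Step 5 — Ohm's law: I = V / Z_total = (-4.999 + j0.08726) / (20 + j1.693) = -0.2478 + j0.02534 A.
Step 6 — Convert to polar: |I| = 0.2491 A, ∠I = 174.2°.

I = 0.2491∠174.2° A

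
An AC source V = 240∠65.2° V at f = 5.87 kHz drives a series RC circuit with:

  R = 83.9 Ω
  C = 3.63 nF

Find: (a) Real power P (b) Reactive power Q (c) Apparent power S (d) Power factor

Step 1 — Angular frequency: ω = 2π·f = 2π·5870 = 3.688e+04 rad/s.
Step 2 — Component impedances:
  R: Z = R = 83.9 Ω
  C: Z = 1/(jωC) = -j/(ω·C) = 0 - j7469 Ω
Step 3 — Series combination: Z_total = R + C = 83.9 - j7469 Ω = 7470∠-89.4° Ω.
Step 4 — Source phasor: V = 240∠65.2° V = 100.7 + j217.9 V.
Step 5 — Current: I = V / Z = -0.02901 + j0.0138 A = 0.03213∠154.6° A.
Step 6 — Complex power: S = V·I* = 0.08661 - j7.711 VA.
Step 7 — Real power: P = Re(S) = 0.08661 W.
Step 8 — Reactive power: Q = Im(S) = -7.711 VAR.
Step 9 — Apparent power: |S| = 7.711 VA.
Step 10 — Power factor: PF = P/|S| = 0.01123 (leading).

(a) P = 0.08661 W  (b) Q = -7.711 VAR  (c) S = 7.711 VA  (d) PF = 0.01123 (leading)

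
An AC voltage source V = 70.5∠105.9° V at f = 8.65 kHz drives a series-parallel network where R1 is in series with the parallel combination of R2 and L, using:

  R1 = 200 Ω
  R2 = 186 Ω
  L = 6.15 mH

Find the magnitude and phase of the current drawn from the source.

Step 1 — Angular frequency: ω = 2π·f = 2π·8650 = 5.435e+04 rad/s.
Step 2 — Component impedances:
  R1: Z = R = 200 Ω
  R2: Z = R = 186 Ω
  L: Z = jωL = j·5.435e+04·0.00615 = 0 + j334.2 Ω
Step 3 — Parallel branch: R2 || L = 1/(1/R2 + 1/L) = 142 + j79.03 Ω.
Step 4 — Series with R1: Z_total = R1 + (R2 || L) = 342 + j79.03 Ω = 351∠13.0° Ω.
Step 5 — Source phasor: V = 70.5∠105.9° V = -19.31 + j67.8 V.
Step 6 — Ohm's law: I = V / Z_total = (-19.31 + j67.8) / (342 + j79.03) = -0.01012 + j0.2006 A.
Step 7 — Convert to polar: |I| = 0.2008 A, ∠I = 92.9°.

I = 0.2008∠92.9° A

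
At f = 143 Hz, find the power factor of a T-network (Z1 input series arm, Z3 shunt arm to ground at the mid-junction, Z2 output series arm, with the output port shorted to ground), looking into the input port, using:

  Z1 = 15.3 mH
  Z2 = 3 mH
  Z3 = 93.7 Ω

Step 1 — Angular frequency: ω = 2π·f = 2π·143 = 898.5 rad/s.
Step 2 — Component impedances:
  Z1: Z = jωL = j·898.5·0.0153 = 0 + j13.75 Ω
  Z2: Z = jωL = j·898.5·0.003 = 0 + j2.695 Ω
  Z3: Z = R = 93.7 Ω
Step 3 — With the output port shorted to ground, the output series arm Z2 runs from the junction to ground; the shunt arm Z3 also runs from the junction to ground. They appear in parallel: Z3 || Z2 = 0.07748 + j2.693 Ω.
Step 4 — Series with input arm Z1: Z_in = Z1 + (Z3 || Z2) = 0.07748 + j16.44 Ω = 16.44∠89.7° Ω.
Step 5 — Power factor: PF = cos(φ) = Re(Z)/|Z| = 0.07748/16.44 = 0.004713.
Step 6 — Type: Im(Z) = 16.44 ⇒ lagging (phase φ = 89.7°).

PF = 0.004713 (lagging, φ = 89.7°)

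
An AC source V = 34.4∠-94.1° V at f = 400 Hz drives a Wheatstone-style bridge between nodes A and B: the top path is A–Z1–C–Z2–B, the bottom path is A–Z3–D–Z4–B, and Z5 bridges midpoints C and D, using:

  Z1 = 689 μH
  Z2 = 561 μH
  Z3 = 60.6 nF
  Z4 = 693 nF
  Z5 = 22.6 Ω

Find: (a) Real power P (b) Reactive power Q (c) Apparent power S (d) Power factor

Step 1 — Angular frequency: ω = 2π·f = 2π·400 = 2513 rad/s.
Step 2 — Component impedances:
  Z1: Z = jωL = j·2513·0.000689 = 0 + j1.732 Ω
  Z2: Z = jωL = j·2513·0.000561 = 0 + j1.41 Ω
  Z3: Z = 1/(jωC) = -j/(ω·C) = 0 - j6566 Ω
  Z4: Z = 1/(jωC) = -j/(ω·C) = 0 - j574.2 Ω
  Z5: Z = R = 22.6 Ω
Step 3 — Bridge requires nodal analysis (the Z5 bridge couples midpoints C and D, so the two paths cannot be reduced to a simple series/parallel combination). Setting node B to ground and injecting 1 A at node A, the 3-node admittance system at A, C, D solves to V_A = Z_AB = 0.000109 + j3.146 Ω = 3.146∠90.0° Ω.
Step 4 — Source phasor: V = 34.4∠-94.1° V = -2.46 - j34.31 V.
Step 5 — Current: I = V / Z = -10.91 + j0.7815 A = 10.94∠175.9° A.
Step 6 — Complex power: S = V·I* = 0.01303 + j376.2 VA.
Step 7 — Real power: P = Re(S) = 0.01303 W.
Step 8 — Reactive power: Q = Im(S) = 376.2 VAR.
Step 9 — Apparent power: |S| = 376.2 VA.
Step 10 — Power factor: PF = P/|S| = 3.465e-05 (lagging).

(a) P = 0.01303 W  (b) Q = 376.2 VAR  (c) S = 376.2 VA  (d) PF = 3.465e-05 (lagging)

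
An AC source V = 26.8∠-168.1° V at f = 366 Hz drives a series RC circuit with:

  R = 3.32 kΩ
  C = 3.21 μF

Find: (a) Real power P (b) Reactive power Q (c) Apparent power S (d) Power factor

Step 1 — Angular frequency: ω = 2π·f = 2π·366 = 2300 rad/s.
Step 2 — Component impedances:
  R: Z = R = 3320 Ω
  C: Z = 1/(jωC) = -j/(ω·C) = 0 - j135.5 Ω
Step 3 — Series combination: Z_total = R + C = 3320 - j135.5 Ω = 3323∠-2.3° Ω.
Step 4 — Source phasor: V = 26.8∠-168.1° V = -26.22 - j5.526 V.
Step 5 — Current: I = V / Z = -0.007818 - j0.001984 A = 0.008066∠-165.8° A.
Step 6 — Complex power: S = V·I* = 0.216 - j0.008813 VA.
Step 7 — Real power: P = Re(S) = 0.216 W.
Step 8 — Reactive power: Q = Im(S) = -0.008813 VAR.
Step 9 — Apparent power: |S| = 0.2162 VA.
Step 10 — Power factor: PF = P/|S| = 0.9992 (leading).

(a) P = 0.216 W  (b) Q = -0.008813 VAR  (c) S = 0.2162 VA  (d) PF = 0.9992 (leading)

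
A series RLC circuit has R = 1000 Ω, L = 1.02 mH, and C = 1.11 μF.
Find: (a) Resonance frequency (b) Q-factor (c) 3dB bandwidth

Step 1 — Resonance condition Im(Z)=0 gives ω₀ = 1/√(LC).
Step 2 — ω₀ = 1/√(0.00102·1.11e-06) = 2.972e+04 rad/s.
Step 3 — f₀ = ω₀/(2π) = 4730 Hz.
Step 4 — Series Q: Q = ω₀L/R = 2.972e+04·0.00102/1000 = 0.03031.
Step 5 — 3dB bandwidth: Δω = ω₀/Q = 9.804e+05 rad/s; BW = Δω/(2π) = 1.56e+05 Hz.

(a) f₀ = 4730 Hz  (b) Q = 0.03031  (c) BW = 1.56e+05 Hz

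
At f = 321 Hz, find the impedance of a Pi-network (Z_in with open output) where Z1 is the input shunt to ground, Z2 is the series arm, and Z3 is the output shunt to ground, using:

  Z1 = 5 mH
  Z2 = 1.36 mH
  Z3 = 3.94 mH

Step 1 — Angular frequency: ω = 2π·f = 2π·321 = 2017 rad/s.
Step 2 — Component impedances:
  Z1: Z = jωL = j·2017·0.005 = 0 + j10.08 Ω
  Z2: Z = jωL = j·2017·0.00136 = 0 + j2.743 Ω
  Z3: Z = jωL = j·2017·0.00394 = 0 + j7.947 Ω
Step 3 — With open output, the series arm Z2 and the output shunt Z3 appear in series to ground: Z2 + Z3 = 0 + j10.69 Ω.
Step 4 — Parallel with input shunt Z1: Z_in = Z1 || (Z2 + Z3) = 0 + j5.189 Ω = 5.189∠90.0° Ω.

Z = 0 + j5.189 Ω = 5.189∠90.0° Ω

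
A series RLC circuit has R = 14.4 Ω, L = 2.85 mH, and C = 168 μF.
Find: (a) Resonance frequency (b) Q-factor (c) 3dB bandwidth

Step 1 — Resonance: ω₀ = 1/√(LC) = 1/√(0.00285·0.000168) = 1445 rad/s.
Step 2 — f₀ = ω₀/(2π) = 230 Hz.
Step 3 — Series Q: Q = ω₀L/R = 1445·0.00285/14.4 = 0.286.
Step 4 — Bandwidth: Δω = ω₀/Q = 5053 rad/s; BW = Δω/(2π) = 804.2 Hz.

(a) f₀ = 230 Hz  (b) Q = 0.286  (c) BW = 804.2 Hz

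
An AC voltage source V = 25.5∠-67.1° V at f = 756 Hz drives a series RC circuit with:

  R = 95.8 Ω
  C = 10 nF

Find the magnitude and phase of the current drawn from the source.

Step 1 — Angular frequency: ω = 2π·f = 2π·756 = 4750 rad/s.
Step 2 — Component impedances:
  R: Z = R = 95.8 Ω
  C: Z = 1/(jωC) = -j/(ω·C) = 0 - j2.105e+04 Ω
Step 3 — Series combination: Z_total = R + C = 95.8 - j2.105e+04 Ω = 2.105e+04∠-89.7° Ω.
Step 4 — Source phasor: V = 25.5∠-67.1° V = 9.923 - j23.49 V.
Step 5 — Ohm's law: I = V / Z_total = (9.923 - j23.49) / (95.8 - j2.105e+04) = 0.001118 + j0.0004662 A.
Step 6 — Convert to polar: |I| = 0.001211 A, ∠I = 22.6°.

I = 0.001211∠22.6° A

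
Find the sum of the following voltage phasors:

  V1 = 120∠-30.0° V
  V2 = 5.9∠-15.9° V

Step 1 — Convert each phasor to rectangular form:
  V1 = 120·(cos(-30.0°) + j·sin(-30.0°)) = 103.9 - j60 V
  V2 = 5.9·(cos(-15.9°) + j·sin(-15.9°)) = 5.674 - j1.616 V
Step 2 — Sum components: V_total = 109.6 - j61.62 V.
Step 3 — Convert to polar: |V_total| = 125.7 V, ∠V_total = -29.3°.

V_total = 125.7∠-29.3° V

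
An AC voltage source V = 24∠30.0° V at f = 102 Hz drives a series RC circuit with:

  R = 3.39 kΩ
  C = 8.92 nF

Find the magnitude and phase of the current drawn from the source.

Step 1 — Angular frequency: ω = 2π·f = 2π·102 = 640.9 rad/s.
Step 2 — Component impedances:
  R: Z = R = 3390 Ω
  C: Z = 1/(jωC) = -j/(ω·C) = 0 - j1.749e+05 Ω
Step 3 — Series combination: Z_total = R + C = 3390 - j1.749e+05 Ω = 1.75e+05∠-88.9° Ω.
Step 4 — Source phasor: V = 24∠30.0° V = 20.78 + j12 V.
Step 5 — Ohm's law: I = V / Z_total = (20.78 + j12) / (3390 - j1.749e+05) = -6.627e-05 + j0.0001201 A.
Step 6 — Convert to polar: |I| = 0.0001372 A, ∠I = 118.9°.

I = 0.0001372∠118.9° A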